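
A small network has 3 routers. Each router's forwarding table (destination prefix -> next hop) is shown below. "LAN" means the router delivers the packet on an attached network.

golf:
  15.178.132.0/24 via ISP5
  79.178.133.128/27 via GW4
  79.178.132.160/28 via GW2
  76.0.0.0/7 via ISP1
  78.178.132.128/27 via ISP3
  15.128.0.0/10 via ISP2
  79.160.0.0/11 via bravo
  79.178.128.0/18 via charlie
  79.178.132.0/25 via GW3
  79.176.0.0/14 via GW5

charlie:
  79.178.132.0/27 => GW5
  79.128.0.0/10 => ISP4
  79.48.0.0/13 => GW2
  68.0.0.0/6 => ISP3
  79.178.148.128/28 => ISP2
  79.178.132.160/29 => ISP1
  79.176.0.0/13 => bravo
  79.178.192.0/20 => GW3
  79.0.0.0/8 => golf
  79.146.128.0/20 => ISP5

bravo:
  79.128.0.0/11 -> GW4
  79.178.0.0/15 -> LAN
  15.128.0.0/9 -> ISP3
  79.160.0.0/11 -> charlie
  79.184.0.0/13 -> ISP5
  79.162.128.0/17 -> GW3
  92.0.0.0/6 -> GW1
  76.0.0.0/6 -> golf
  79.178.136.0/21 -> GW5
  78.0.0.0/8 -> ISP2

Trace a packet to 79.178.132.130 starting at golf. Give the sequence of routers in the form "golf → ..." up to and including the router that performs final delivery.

At golf: longest match for 79.178.132.130 is 79.178.128.0/18 -> charlie
At charlie: longest match for 79.178.132.130 is 79.176.0.0/13 -> bravo
At bravo: longest match for 79.178.132.130 is 79.178.0.0/15 -> LAN

golf → charlie → bravo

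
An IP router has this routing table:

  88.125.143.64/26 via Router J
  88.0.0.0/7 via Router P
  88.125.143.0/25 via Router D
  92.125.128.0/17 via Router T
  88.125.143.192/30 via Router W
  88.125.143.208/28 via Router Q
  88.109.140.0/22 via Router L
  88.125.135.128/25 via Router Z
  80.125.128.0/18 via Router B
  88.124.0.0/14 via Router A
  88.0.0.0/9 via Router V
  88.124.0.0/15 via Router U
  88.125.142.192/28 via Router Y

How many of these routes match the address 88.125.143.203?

4

Prefixes containing 88.125.143.203:
  88.0.0.0/7 (88.0.0.0 - 89.255.255.255)
  88.0.0.0/9 (88.0.0.0 - 88.127.255.255)
  88.124.0.0/14 (88.124.0.0 - 88.127.255.255)
  88.124.0.0/15 (88.124.0.0 - 88.125.255.255)
Total matching entries: 4.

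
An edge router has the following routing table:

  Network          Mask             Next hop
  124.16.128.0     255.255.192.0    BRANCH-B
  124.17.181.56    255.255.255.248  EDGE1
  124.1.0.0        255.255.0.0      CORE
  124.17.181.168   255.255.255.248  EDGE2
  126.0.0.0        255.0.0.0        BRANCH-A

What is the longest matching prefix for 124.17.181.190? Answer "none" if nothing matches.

none

124.17.181.190 is outside every listed prefix and there is no default route.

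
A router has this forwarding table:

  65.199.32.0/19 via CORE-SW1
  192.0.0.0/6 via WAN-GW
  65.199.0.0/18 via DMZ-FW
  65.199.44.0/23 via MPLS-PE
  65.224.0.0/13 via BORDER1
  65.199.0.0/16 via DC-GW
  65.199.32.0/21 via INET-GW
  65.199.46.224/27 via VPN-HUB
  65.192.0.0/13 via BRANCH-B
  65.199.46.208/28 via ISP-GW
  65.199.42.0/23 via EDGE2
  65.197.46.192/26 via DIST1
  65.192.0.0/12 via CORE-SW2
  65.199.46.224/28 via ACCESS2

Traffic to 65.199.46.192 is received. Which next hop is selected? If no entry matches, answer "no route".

Routes whose prefix contains 65.199.46.192:
  65.192.0.0/12 (65.192.0.0 - 65.207.255.255) -> CORE-SW2
  65.192.0.0/13 (65.192.0.0 - 65.199.255.255) -> BRANCH-B
  65.199.0.0/16 (65.199.0.0 - 65.199.255.255) -> DC-GW
  65.199.0.0/18 (65.199.0.0 - 65.199.63.255) -> DMZ-FW
  65.199.32.0/19 (65.199.32.0 - 65.199.63.255) -> CORE-SW1
More-specific entries that do NOT match:
  65.199.46.208/28 (65.199.46.208 - 65.199.46.223) does not contain 65.199.46.192
  65.199.46.224/28 (65.199.46.224 - 65.199.46.239) does not contain 65.199.46.192
  65.199.46.224/27 (65.199.46.224 - 65.199.46.255) does not contain 65.199.46.192
  65.197.46.192/26 (65.197.46.192 - 65.197.46.255) does not contain 65.199.46.192
  65.199.44.0/23 (65.199.44.0 - 65.199.45.255) does not contain 65.199.46.192
  65.199.42.0/23 (65.199.42.0 - 65.199.43.255) does not contain 65.199.46.192
  65.199.32.0/21 (65.199.32.0 - 65.199.39.255) does not contain 65.199.46.192
Longest matching prefix is /19 -> next hop CORE-SW1.

CORE-SW1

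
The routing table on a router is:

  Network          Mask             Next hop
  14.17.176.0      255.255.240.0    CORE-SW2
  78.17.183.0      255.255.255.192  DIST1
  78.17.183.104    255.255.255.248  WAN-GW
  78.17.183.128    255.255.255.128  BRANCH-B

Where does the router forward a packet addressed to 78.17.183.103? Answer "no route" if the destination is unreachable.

No entry's prefix contains 78.17.183.103; there is no default route.

no route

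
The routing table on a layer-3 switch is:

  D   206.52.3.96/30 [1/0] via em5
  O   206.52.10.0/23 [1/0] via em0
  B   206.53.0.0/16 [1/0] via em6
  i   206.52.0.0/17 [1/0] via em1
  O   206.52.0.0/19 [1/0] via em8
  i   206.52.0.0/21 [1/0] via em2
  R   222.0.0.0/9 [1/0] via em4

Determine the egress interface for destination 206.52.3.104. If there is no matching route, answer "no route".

em2

Routes whose prefix contains 206.52.3.104:
  206.52.0.0/17 (206.52.0.0 - 206.52.127.255) -> em1
  206.52.0.0/19 (206.52.0.0 - 206.52.31.255) -> em8
  206.52.0.0/21 (206.52.0.0 - 206.52.7.255) -> em2
More-specific entries that do NOT match:
  206.52.3.96/30 (206.52.3.96 - 206.52.3.99) does not contain 206.52.3.104
  206.52.10.0/23 (206.52.10.0 - 206.52.11.255) does not contain 206.52.3.104
Longest matching prefix is /21 -> interface em2.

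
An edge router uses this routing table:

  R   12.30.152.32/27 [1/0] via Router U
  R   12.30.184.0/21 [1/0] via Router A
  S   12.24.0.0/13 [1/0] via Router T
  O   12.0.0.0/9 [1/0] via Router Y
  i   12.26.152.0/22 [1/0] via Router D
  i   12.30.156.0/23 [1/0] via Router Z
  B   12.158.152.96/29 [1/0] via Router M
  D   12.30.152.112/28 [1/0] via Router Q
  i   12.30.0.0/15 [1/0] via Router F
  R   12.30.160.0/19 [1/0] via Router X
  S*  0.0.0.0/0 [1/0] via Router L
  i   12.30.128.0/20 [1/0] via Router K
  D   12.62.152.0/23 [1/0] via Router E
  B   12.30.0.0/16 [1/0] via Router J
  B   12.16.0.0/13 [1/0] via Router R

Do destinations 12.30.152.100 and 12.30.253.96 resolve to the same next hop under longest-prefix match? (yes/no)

12.30.152.100: longest match 12.30.0.0/16 -> Router J
12.30.253.96: longest match 12.30.0.0/16 -> Router J

yes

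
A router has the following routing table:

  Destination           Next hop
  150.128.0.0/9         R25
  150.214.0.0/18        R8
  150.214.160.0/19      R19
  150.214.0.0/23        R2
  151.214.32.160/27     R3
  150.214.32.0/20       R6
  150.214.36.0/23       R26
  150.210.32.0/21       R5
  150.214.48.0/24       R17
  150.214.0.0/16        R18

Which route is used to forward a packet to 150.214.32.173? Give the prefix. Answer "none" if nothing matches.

150.214.32.0/20

Entries matching 150.214.32.173:
  150.128.0.0/9 (150.128.0.0 - 150.255.255.255)
  150.214.0.0/16 (150.214.0.0 - 150.214.255.255)
  150.214.0.0/18 (150.214.0.0 - 150.214.63.255)
  150.214.32.0/20 (150.214.32.0 - 150.214.47.255)
Most specific is 150.214.32.0/20.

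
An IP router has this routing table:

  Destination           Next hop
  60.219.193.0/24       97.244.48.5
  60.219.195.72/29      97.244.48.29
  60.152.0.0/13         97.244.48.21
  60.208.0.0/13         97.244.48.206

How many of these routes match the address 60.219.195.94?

0

No listed prefix contains 60.219.195.94.
Total matching entries: 0.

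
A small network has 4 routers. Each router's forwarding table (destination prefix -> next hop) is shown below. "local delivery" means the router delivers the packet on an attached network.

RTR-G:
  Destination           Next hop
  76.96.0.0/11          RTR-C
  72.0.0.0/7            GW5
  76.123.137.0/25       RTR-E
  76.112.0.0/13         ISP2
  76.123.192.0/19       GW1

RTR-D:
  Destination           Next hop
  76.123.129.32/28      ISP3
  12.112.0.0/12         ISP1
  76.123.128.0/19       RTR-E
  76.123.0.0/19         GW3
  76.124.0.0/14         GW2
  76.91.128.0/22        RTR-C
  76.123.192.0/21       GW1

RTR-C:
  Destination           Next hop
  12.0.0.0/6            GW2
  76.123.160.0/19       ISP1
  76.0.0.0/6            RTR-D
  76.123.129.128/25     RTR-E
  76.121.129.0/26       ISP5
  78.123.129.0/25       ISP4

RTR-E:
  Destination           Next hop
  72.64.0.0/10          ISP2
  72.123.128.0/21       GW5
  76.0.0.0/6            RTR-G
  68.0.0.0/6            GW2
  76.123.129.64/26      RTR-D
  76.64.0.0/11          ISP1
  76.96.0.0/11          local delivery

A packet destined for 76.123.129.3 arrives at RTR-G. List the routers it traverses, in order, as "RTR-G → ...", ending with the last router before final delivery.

At RTR-G: longest match for 76.123.129.3 is 76.96.0.0/11 -> RTR-C
At RTR-C: longest match for 76.123.129.3 is 76.0.0.0/6 -> RTR-D
At RTR-D: longest match for 76.123.129.3 is 76.123.128.0/19 -> RTR-E
At RTR-E: longest match for 76.123.129.3 is 76.96.0.0/11 -> local delivery

RTR-G → RTR-C → RTR-D → RTR-E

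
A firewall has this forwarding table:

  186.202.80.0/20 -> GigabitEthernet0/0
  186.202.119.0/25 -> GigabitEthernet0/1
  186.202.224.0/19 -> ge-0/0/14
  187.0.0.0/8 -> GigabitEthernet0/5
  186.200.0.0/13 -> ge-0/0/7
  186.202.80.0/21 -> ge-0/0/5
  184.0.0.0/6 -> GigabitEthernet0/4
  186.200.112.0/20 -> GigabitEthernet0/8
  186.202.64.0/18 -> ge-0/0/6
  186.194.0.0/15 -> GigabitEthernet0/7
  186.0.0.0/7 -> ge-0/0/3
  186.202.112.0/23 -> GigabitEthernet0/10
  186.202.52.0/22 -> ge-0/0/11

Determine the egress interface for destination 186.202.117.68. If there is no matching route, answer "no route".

ge-0/0/6

Routes whose prefix contains 186.202.117.68:
  184.0.0.0/6 (184.0.0.0 - 187.255.255.255) -> GigabitEthernet0/4
  186.0.0.0/7 (186.0.0.0 - 187.255.255.255) -> ge-0/0/3
  186.200.0.0/13 (186.200.0.0 - 186.207.255.255) -> ge-0/0/7
  186.202.64.0/18 (186.202.64.0 - 186.202.127.255) -> ge-0/0/6
More-specific entries that do NOT match:
  186.202.119.0/25 (186.202.119.0 - 186.202.119.127) does not contain 186.202.117.68
  186.202.112.0/23 (186.202.112.0 - 186.202.113.255) does not contain 186.202.117.68
  186.202.52.0/22 (186.202.52.0 - 186.202.55.255) does not contain 186.202.117.68
  186.202.80.0/21 (186.202.80.0 - 186.202.87.255) does not contain 186.202.117.68
  186.202.80.0/20 (186.202.80.0 - 186.202.95.255) does not contain 186.202.117.68
  186.200.112.0/20 (186.200.112.0 - 186.200.127.255) does not contain 186.202.117.68
  186.202.224.0/19 (186.202.224.0 - 186.202.255.255) does not contain 186.202.117.68
Longest matching prefix is /18 -> interface ge-0/0/6.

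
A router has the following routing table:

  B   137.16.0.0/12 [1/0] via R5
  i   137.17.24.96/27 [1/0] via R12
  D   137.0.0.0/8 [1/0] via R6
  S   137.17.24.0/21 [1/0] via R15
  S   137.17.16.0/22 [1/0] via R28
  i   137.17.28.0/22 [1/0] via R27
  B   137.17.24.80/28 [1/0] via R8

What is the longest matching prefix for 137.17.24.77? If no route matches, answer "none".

137.17.24.0/21

Entries matching 137.17.24.77:
  137.0.0.0/8 (137.0.0.0 - 137.255.255.255)
  137.16.0.0/12 (137.16.0.0 - 137.31.255.255)
  137.17.24.0/21 (137.17.24.0 - 137.17.31.255)
Most specific is 137.17.24.0/21.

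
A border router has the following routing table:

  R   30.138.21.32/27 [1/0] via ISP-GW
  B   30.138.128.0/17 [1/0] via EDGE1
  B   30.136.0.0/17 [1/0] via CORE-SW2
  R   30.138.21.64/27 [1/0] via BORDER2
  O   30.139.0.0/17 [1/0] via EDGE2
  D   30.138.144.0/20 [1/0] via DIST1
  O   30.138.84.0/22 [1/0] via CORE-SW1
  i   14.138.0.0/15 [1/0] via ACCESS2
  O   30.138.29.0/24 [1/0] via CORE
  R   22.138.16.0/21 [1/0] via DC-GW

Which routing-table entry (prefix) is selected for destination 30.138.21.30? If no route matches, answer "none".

30.138.21.30 is outside every listed prefix and there is no default route.

none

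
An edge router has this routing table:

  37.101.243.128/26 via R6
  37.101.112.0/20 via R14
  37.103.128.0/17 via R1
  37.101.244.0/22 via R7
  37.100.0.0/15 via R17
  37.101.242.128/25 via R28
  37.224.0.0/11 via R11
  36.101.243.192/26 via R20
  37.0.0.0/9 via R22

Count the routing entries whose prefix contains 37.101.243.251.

2

Prefixes containing 37.101.243.251:
  37.0.0.0/9 (37.0.0.0 - 37.127.255.255)
  37.100.0.0/15 (37.100.0.0 - 37.101.255.255)
Total matching entries: 2.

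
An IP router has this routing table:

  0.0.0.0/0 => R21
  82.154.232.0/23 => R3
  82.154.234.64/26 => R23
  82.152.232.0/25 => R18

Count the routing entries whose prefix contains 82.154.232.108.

2

Prefixes containing 82.154.232.108:
  0.0.0.0/0 (default, matches everything)
  82.154.232.0/23 (82.154.232.0 - 82.154.233.255)
Total matching entries: 2.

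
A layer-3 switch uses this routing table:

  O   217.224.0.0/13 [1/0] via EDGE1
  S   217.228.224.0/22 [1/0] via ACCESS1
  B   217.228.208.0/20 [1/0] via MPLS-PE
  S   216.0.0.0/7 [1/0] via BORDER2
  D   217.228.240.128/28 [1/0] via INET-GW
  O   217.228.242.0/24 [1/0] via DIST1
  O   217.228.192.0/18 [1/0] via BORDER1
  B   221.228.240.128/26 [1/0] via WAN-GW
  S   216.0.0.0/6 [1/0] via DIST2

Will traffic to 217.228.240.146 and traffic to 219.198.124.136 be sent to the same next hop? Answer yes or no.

no

217.228.240.146: longest match 217.228.192.0/18 -> BORDER1
219.198.124.136: longest match 216.0.0.0/6 -> DIST2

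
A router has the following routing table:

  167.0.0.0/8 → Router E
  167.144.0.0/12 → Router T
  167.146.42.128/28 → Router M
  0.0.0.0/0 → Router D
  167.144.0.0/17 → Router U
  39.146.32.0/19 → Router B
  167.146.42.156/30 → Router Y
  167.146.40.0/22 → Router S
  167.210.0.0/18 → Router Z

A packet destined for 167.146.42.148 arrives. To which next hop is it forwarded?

Routes whose prefix contains 167.146.42.148:
  0.0.0.0/0 (default, matches everything) -> Router D
  167.0.0.0/8 (167.0.0.0 - 167.255.255.255) -> Router E
  167.144.0.0/12 (167.144.0.0 - 167.159.255.255) -> Router T
  167.146.40.0/22 (167.146.40.0 - 167.146.43.255) -> Router S
More-specific entries that do NOT match:
  167.146.42.156/30 (167.146.42.156 - 167.146.42.159) does not contain 167.146.42.148
  167.146.42.128/28 (167.146.42.128 - 167.146.42.143) does not contain 167.146.42.148
Longest matching prefix is /22 -> next hop Router S.

Router S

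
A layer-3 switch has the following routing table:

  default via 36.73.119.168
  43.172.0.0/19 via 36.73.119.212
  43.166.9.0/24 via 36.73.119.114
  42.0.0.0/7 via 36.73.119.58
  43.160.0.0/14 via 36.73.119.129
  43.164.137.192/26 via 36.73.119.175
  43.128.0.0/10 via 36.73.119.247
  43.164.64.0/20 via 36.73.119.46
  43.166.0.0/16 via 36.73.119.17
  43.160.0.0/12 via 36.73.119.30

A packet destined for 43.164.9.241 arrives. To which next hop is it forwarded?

36.73.119.30

Routes whose prefix contains 43.164.9.241:
  0.0.0.0/0 (default, matches everything) -> 36.73.119.168
  42.0.0.0/7 (42.0.0.0 - 43.255.255.255) -> 36.73.119.58
  43.128.0.0/10 (43.128.0.0 - 43.191.255.255) -> 36.73.119.247
  43.160.0.0/12 (43.160.0.0 - 43.175.255.255) -> 36.73.119.30
More-specific entries that do NOT match:
  43.164.137.192/26 (43.164.137.192 - 43.164.137.255) does not contain 43.164.9.241
  43.166.9.0/24 (43.166.9.0 - 43.166.9.255) does not contain 43.164.9.241
  43.164.64.0/20 (43.164.64.0 - 43.164.79.255) does not contain 43.164.9.241
  43.172.0.0/19 (43.172.0.0 - 43.172.31.255) does not contain 43.164.9.241
  43.166.0.0/16 (43.166.0.0 - 43.166.255.255) does not contain 43.164.9.241
  43.160.0.0/14 (43.160.0.0 - 43.163.255.255) does not contain 43.164.9.241
Longest matching prefix is /12 -> next hop 36.73.119.30.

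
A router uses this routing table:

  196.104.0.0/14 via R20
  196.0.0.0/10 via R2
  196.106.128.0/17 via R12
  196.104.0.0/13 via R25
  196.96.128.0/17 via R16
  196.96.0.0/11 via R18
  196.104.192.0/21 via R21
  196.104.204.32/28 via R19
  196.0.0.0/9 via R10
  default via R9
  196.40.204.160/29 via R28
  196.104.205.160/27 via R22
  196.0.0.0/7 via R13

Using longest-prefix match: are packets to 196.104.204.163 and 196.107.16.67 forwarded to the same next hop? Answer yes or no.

196.104.204.163: longest match 196.104.0.0/14 -> R20
196.107.16.67: longest match 196.104.0.0/14 -> R20

yes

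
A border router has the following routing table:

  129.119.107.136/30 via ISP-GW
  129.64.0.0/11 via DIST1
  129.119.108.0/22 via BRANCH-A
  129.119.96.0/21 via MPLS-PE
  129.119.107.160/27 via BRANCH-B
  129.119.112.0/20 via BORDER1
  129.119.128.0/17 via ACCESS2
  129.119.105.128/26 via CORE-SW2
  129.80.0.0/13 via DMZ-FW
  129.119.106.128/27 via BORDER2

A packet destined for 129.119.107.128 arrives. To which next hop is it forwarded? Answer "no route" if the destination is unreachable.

No entry's prefix contains 129.119.107.128; there is no default route.

no route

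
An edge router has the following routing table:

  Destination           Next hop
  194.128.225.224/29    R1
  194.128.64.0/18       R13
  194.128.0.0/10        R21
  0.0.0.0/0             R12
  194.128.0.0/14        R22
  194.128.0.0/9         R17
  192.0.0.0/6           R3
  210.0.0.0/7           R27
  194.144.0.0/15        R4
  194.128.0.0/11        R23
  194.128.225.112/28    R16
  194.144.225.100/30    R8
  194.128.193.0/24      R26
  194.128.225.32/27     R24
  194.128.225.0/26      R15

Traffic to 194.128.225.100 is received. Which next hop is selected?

R22

Routes whose prefix contains 194.128.225.100:
  0.0.0.0/0 (default, matches everything) -> R12
  192.0.0.0/6 (192.0.0.0 - 195.255.255.255) -> R3
  194.128.0.0/9 (194.128.0.0 - 194.255.255.255) -> R17
  194.128.0.0/10 (194.128.0.0 - 194.191.255.255) -> R21
  194.128.0.0/11 (194.128.0.0 - 194.159.255.255) -> R23
  194.128.0.0/14 (194.128.0.0 - 194.131.255.255) -> R22
More-specific entries that do NOT match:
  194.144.225.100/30 (194.144.225.100 - 194.144.225.103) does not contain 194.128.225.100
  194.128.225.224/29 (194.128.225.224 - 194.128.225.231) does not contain 194.128.225.100
  194.128.225.112/28 (194.128.225.112 - 194.128.225.127) does not contain 194.128.225.100
  194.128.225.32/27 (194.128.225.32 - 194.128.225.63) does not contain 194.128.225.100
  194.128.225.0/26 (194.128.225.0 - 194.128.225.63) does not contain 194.128.225.100
  194.128.193.0/24 (194.128.193.0 - 194.128.193.255) does not contain 194.128.225.100
  194.128.64.0/18 (194.128.64.0 - 194.128.127.255) does not contain 194.128.225.100
  194.144.0.0/15 (194.144.0.0 - 194.145.255.255) does not contain 194.128.225.100
Longest matching prefix is /14 -> next hop R22.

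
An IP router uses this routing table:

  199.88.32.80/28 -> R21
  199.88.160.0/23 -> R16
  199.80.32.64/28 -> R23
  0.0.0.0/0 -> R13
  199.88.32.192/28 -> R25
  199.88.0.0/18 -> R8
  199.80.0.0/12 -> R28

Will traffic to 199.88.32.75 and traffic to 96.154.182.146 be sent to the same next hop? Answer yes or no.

199.88.32.75: longest match 199.88.0.0/18 -> R8
96.154.182.146: longest match 0.0.0.0/0 -> R13

no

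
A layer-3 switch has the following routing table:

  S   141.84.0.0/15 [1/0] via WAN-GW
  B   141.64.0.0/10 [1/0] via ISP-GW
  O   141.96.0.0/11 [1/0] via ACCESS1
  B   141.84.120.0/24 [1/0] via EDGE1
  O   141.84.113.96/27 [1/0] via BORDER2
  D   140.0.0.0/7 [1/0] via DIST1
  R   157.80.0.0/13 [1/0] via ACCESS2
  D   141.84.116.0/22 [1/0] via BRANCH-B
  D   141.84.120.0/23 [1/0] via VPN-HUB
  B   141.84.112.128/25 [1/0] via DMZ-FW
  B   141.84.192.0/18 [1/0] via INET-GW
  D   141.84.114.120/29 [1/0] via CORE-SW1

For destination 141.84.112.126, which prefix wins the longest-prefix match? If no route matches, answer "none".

141.84.0.0/15

Entries matching 141.84.112.126:
  140.0.0.0/7 (140.0.0.0 - 141.255.255.255)
  141.64.0.0/10 (141.64.0.0 - 141.127.255.255)
  141.84.0.0/15 (141.84.0.0 - 141.85.255.255)
Most specific is 141.84.0.0/15.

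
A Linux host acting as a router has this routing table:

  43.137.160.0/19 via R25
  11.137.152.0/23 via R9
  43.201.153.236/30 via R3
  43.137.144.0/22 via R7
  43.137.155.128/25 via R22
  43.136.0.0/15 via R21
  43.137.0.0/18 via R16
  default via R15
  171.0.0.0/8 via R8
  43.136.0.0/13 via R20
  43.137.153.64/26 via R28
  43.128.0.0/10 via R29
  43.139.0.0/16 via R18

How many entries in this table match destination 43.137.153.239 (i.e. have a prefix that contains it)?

Prefixes containing 43.137.153.239:
  0.0.0.0/0 (default, matches everything)
  43.128.0.0/10 (43.128.0.0 - 43.191.255.255)
  43.136.0.0/13 (43.136.0.0 - 43.143.255.255)
  43.136.0.0/15 (43.136.0.0 - 43.137.255.255)
Total matching entries: 4.

4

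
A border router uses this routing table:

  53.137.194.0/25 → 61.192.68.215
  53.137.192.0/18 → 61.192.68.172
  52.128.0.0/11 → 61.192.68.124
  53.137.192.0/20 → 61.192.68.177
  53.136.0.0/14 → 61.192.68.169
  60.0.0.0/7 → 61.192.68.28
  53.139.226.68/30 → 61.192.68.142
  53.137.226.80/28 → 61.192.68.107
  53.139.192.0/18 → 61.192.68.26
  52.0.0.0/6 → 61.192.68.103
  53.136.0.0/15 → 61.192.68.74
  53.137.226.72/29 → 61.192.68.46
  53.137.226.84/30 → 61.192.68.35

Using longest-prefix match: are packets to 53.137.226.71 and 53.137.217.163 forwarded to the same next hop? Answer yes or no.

yes

53.137.226.71: longest match 53.137.192.0/18 -> 61.192.68.172
53.137.217.163: longest match 53.137.192.0/18 -> 61.192.68.172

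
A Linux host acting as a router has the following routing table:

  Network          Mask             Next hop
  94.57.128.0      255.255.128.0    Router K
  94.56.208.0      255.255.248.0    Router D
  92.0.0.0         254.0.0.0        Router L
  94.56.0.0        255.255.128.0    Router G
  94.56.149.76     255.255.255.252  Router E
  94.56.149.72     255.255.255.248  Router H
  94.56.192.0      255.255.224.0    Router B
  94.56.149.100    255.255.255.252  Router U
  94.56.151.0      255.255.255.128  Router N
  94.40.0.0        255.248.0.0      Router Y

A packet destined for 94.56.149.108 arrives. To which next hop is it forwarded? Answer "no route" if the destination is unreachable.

no route

No entry's prefix contains 94.56.149.108; there is no default route.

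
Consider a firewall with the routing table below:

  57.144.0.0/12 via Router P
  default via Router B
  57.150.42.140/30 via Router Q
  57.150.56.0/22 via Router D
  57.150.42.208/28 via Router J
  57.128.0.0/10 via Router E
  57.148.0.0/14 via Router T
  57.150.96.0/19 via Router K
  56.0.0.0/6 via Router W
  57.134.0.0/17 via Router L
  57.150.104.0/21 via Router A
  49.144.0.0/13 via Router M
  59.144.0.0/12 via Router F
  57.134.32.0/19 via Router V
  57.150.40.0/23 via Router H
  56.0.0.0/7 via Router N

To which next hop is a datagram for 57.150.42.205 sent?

Routes whose prefix contains 57.150.42.205:
  0.0.0.0/0 (default, matches everything) -> Router B
  56.0.0.0/6 (56.0.0.0 - 59.255.255.255) -> Router W
  56.0.0.0/7 (56.0.0.0 - 57.255.255.255) -> Router N
  57.128.0.0/10 (57.128.0.0 - 57.191.255.255) -> Router E
  57.144.0.0/12 (57.144.0.0 - 57.159.255.255) -> Router P
  57.148.0.0/14 (57.148.0.0 - 57.151.255.255) -> Router T
More-specific entries that do NOT match:
  57.150.42.140/30 (57.150.42.140 - 57.150.42.143) does not contain 57.150.42.205
  57.150.42.208/28 (57.150.42.208 - 57.150.42.223) does not contain 57.150.42.205
  57.150.40.0/23 (57.150.40.0 - 57.150.41.255) does not contain 57.150.42.205
  57.150.56.0/22 (57.150.56.0 - 57.150.59.255) does not contain 57.150.42.205
  57.150.104.0/21 (57.150.104.0 - 57.150.111.255) does not contain 57.150.42.205
  57.150.96.0/19 (57.150.96.0 - 57.150.127.255) does not contain 57.150.42.205
  57.134.32.0/19 (57.134.32.0 - 57.134.63.255) does not contain 57.150.42.205
  57.134.0.0/17 (57.134.0.0 - 57.134.127.255) does not contain 57.150.42.205
Longest matching prefix is /14 -> next hop Router T.

Router T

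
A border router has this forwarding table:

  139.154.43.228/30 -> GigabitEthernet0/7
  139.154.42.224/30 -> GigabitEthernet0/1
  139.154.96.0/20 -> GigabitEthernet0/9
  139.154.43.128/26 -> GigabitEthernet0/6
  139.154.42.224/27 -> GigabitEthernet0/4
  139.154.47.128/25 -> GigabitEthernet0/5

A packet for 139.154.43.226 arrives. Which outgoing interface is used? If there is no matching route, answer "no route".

No entry's prefix contains 139.154.43.226; there is no default route.

no route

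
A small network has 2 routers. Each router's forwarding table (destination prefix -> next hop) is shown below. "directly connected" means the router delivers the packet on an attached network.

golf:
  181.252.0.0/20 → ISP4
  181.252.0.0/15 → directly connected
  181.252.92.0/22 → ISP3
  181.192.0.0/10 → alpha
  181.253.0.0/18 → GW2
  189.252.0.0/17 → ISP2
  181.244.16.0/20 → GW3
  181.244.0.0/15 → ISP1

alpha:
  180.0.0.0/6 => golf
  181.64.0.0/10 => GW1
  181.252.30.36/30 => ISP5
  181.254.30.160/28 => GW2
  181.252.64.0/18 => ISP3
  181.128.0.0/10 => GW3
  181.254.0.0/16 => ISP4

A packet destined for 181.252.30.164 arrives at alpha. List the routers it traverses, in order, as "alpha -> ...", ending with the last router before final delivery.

alpha -> golf

At alpha: longest match for 181.252.30.164 is 180.0.0.0/6 -> golf
At golf: longest match for 181.252.30.164 is 181.252.0.0/15 -> directly connected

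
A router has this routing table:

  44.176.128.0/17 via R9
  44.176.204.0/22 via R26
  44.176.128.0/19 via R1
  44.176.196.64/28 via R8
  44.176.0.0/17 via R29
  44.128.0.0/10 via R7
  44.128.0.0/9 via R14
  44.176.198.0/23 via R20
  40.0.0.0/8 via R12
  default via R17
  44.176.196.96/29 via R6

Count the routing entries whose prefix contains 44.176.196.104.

4

Prefixes containing 44.176.196.104:
  0.0.0.0/0 (default, matches everything)
  44.128.0.0/9 (44.128.0.0 - 44.255.255.255)
  44.128.0.0/10 (44.128.0.0 - 44.191.255.255)
  44.176.128.0/17 (44.176.128.0 - 44.176.255.255)
Total matching entries: 4.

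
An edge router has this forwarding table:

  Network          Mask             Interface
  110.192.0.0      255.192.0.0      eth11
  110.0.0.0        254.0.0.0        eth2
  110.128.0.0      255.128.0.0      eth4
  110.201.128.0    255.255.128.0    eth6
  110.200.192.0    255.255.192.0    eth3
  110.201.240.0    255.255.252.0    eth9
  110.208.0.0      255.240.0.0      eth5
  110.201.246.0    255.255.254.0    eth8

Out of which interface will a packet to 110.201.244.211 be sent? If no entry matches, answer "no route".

Routes whose prefix contains 110.201.244.211:
  110.0.0.0/7 (110.0.0.0 - 111.255.255.255) -> eth2
  110.128.0.0/9 (110.128.0.0 - 110.255.255.255) -> eth4
  110.192.0.0/10 (110.192.0.0 - 110.255.255.255) -> eth11
  110.201.128.0/17 (110.201.128.0 - 110.201.255.255) -> eth6
More-specific entries that do NOT match:
  110.201.246.0/23 (110.201.246.0 - 110.201.247.255) does not contain 110.201.244.211
  110.201.240.0/22 (110.201.240.0 - 110.201.243.255) does not contain 110.201.244.211
  110.200.192.0/18 (110.200.192.0 - 110.200.255.255) does not contain 110.201.244.211
Longest matching prefix is /17 -> interface eth6.

eth6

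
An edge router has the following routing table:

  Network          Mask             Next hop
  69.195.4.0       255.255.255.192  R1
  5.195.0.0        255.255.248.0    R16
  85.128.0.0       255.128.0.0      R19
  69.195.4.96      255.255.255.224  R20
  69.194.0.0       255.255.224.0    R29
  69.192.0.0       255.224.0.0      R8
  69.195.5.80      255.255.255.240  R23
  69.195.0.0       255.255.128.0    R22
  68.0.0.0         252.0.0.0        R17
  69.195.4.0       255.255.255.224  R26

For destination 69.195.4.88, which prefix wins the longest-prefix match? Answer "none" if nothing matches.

69.195.0.0/17

Entries matching 69.195.4.88:
  68.0.0.0/6 (68.0.0.0 - 71.255.255.255)
  69.192.0.0/11 (69.192.0.0 - 69.223.255.255)
  69.195.0.0/17 (69.195.0.0 - 69.195.127.255)
Most specific is 69.195.0.0/17.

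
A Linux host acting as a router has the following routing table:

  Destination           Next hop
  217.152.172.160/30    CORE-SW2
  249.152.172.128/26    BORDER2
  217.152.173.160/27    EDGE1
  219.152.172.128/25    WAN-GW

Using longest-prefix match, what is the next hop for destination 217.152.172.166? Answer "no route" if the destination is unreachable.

no route

No entry's prefix contains 217.152.172.166; there is no default route.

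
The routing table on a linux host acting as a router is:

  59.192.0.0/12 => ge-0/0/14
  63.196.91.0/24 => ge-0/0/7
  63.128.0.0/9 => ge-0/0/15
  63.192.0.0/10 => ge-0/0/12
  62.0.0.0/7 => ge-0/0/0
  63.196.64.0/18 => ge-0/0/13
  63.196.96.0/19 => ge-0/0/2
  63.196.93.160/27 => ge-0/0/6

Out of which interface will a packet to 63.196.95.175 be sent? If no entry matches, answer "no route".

Routes whose prefix contains 63.196.95.175:
  62.0.0.0/7 (62.0.0.0 - 63.255.255.255) -> ge-0/0/0
  63.128.0.0/9 (63.128.0.0 - 63.255.255.255) -> ge-0/0/15
  63.192.0.0/10 (63.192.0.0 - 63.255.255.255) -> ge-0/0/12
  63.196.64.0/18 (63.196.64.0 - 63.196.127.255) -> ge-0/0/13
More-specific entries that do NOT match:
  63.196.93.160/27 (63.196.93.160 - 63.196.93.191) does not contain 63.196.95.175
  63.196.91.0/24 (63.196.91.0 - 63.196.91.255) does not contain 63.196.95.175
  63.196.96.0/19 (63.196.96.0 - 63.196.127.255) does not contain 63.196.95.175
Longest matching prefix is /18 -> interface ge-0/0/13.

ge-0/0/13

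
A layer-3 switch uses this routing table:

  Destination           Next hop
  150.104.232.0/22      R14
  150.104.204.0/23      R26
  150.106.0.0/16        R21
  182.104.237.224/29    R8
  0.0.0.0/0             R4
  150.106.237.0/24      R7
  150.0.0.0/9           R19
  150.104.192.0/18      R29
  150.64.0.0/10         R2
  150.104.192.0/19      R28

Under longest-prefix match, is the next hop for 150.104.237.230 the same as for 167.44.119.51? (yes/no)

no

150.104.237.230: longest match 150.104.192.0/18 -> R29
167.44.119.51: longest match 0.0.0.0/0 -> R4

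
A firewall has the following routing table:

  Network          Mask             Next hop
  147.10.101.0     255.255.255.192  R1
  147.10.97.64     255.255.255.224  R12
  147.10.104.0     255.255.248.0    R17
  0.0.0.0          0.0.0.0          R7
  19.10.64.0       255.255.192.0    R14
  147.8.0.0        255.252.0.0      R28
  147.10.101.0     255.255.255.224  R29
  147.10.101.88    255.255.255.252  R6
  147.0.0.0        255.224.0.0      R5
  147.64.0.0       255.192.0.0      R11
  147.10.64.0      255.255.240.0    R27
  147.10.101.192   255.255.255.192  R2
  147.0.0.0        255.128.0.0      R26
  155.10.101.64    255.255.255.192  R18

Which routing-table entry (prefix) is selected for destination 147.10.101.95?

Entries matching 147.10.101.95:
  0.0.0.0/0 (default, matches everything)
  147.0.0.0/9 (147.0.0.0 - 147.127.255.255)
  147.0.0.0/11 (147.0.0.0 - 147.31.255.255)
  147.8.0.0/14 (147.8.0.0 - 147.11.255.255)
Most specific is 147.8.0.0/14.

147.8.0.0/14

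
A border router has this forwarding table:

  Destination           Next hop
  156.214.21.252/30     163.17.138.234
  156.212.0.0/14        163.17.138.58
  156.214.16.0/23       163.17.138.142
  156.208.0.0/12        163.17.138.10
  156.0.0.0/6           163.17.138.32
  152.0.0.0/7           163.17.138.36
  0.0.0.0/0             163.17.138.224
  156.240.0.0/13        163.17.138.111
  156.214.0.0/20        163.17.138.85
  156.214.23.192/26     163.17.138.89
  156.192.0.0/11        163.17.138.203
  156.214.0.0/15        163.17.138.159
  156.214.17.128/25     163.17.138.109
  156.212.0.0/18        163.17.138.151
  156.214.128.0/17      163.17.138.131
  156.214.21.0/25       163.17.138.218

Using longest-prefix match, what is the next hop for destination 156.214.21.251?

Routes whose prefix contains 156.214.21.251:
  0.0.0.0/0 (default, matches everything) -> 163.17.138.224
  156.0.0.0/6 (156.0.0.0 - 159.255.255.255) -> 163.17.138.32
  156.192.0.0/11 (156.192.0.0 - 156.223.255.255) -> 163.17.138.203
  156.208.0.0/12 (156.208.0.0 - 156.223.255.255) -> 163.17.138.10
  156.212.0.0/14 (156.212.0.0 - 156.215.255.255) -> 163.17.138.58
  156.214.0.0/15 (156.214.0.0 - 156.215.255.255) -> 163.17.138.159
More-specific entries that do NOT match:
  156.214.21.252/30 (156.214.21.252 - 156.214.21.255) does not contain 156.214.21.251
  156.214.23.192/26 (156.214.23.192 - 156.214.23.255) does not contain 156.214.21.251
  156.214.17.128/25 (156.214.17.128 - 156.214.17.255) does not contain 156.214.21.251
  156.214.21.0/25 (156.214.21.0 - 156.214.21.127) does not contain 156.214.21.251
  156.214.16.0/23 (156.214.16.0 - 156.214.17.255) does not contain 156.214.21.251
  156.214.0.0/20 (156.214.0.0 - 156.214.15.255) does not contain 156.214.21.251
  156.212.0.0/18 (156.212.0.0 - 156.212.63.255) does not contain 156.214.21.251
  156.214.128.0/17 (156.214.128.0 - 156.214.255.255) does not contain 156.214.21.251
Longest matching prefix is /15 -> next hop 163.17.138.159.

163.17.138.159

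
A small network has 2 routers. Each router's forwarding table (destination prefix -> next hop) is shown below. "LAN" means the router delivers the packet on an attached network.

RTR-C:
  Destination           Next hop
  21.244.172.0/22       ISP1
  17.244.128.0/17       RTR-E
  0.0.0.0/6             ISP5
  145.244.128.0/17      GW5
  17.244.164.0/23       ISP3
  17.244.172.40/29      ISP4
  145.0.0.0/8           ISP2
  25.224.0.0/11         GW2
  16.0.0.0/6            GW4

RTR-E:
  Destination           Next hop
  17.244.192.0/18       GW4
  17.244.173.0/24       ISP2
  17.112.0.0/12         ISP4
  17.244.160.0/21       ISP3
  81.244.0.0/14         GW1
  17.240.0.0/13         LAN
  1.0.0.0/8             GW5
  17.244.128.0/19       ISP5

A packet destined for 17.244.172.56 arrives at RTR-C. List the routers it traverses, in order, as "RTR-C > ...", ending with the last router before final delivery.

At RTR-C: longest match for 17.244.172.56 is 17.244.128.0/17 -> RTR-E
At RTR-E: longest match for 17.244.172.56 is 17.240.0.0/13 -> LAN

RTR-C > RTR-E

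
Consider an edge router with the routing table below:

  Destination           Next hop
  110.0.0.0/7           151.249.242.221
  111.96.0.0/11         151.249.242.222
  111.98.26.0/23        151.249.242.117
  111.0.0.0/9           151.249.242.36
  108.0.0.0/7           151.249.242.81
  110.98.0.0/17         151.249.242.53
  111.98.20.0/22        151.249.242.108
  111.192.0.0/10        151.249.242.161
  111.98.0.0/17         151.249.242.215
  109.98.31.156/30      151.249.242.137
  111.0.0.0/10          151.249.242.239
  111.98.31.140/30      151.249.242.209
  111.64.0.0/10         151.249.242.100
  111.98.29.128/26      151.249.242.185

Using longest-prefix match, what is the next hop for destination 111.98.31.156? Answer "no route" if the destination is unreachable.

151.249.242.215

Routes whose prefix contains 111.98.31.156:
  110.0.0.0/7 (110.0.0.0 - 111.255.255.255) -> 151.249.242.221
  111.0.0.0/9 (111.0.0.0 - 111.127.255.255) -> 151.249.242.36
  111.64.0.0/10 (111.64.0.0 - 111.127.255.255) -> 151.249.242.100
  111.96.0.0/11 (111.96.0.0 - 111.127.255.255) -> 151.249.242.222
  111.98.0.0/17 (111.98.0.0 - 111.98.127.255) -> 151.249.242.215
More-specific entries that do NOT match:
  109.98.31.156/30 (109.98.31.156 - 109.98.31.159) does not contain 111.98.31.156
  111.98.31.140/30 (111.98.31.140 - 111.98.31.143) does not contain 111.98.31.156
  111.98.29.128/26 (111.98.29.128 - 111.98.29.191) does not contain 111.98.31.156
  111.98.26.0/23 (111.98.26.0 - 111.98.27.255) does not contain 111.98.31.156
  111.98.20.0/22 (111.98.20.0 - 111.98.23.255) does not contain 111.98.31.156
Longest matching prefix is /17 -> next hop 151.249.242.215.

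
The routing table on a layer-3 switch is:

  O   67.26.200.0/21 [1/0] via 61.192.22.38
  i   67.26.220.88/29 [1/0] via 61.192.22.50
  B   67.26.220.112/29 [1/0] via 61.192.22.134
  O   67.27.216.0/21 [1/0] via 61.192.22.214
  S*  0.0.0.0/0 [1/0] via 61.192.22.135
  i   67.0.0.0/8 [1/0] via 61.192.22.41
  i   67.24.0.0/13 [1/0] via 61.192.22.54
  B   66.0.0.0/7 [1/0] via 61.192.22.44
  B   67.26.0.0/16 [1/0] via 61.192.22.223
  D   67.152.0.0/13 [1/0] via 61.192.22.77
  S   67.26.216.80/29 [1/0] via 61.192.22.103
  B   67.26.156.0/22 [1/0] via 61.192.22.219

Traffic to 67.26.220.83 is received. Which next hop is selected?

61.192.22.223

Routes whose prefix contains 67.26.220.83:
  0.0.0.0/0 (default, matches everything) -> 61.192.22.135
  66.0.0.0/7 (66.0.0.0 - 67.255.255.255) -> 61.192.22.44
  67.0.0.0/8 (67.0.0.0 - 67.255.255.255) -> 61.192.22.41
  67.24.0.0/13 (67.24.0.0 - 67.31.255.255) -> 61.192.22.54
  67.26.0.0/16 (67.26.0.0 - 67.26.255.255) -> 61.192.22.223
More-specific entries that do NOT match:
  67.26.220.88/29 (67.26.220.88 - 67.26.220.95) does not contain 67.26.220.83
  67.26.220.112/29 (67.26.220.112 - 67.26.220.119) does not contain 67.26.220.83
  67.26.216.80/29 (67.26.216.80 - 67.26.216.87) does not contain 67.26.220.83
  67.26.156.0/22 (67.26.156.0 - 67.26.159.255) does not contain 67.26.220.83
  67.26.200.0/21 (67.26.200.0 - 67.26.207.255) does not contain 67.26.220.83
  67.27.216.0/21 (67.27.216.0 - 67.27.223.255) does not contain 67.26.220.83
Longest matching prefix is /16 -> next hop 61.192.22.223.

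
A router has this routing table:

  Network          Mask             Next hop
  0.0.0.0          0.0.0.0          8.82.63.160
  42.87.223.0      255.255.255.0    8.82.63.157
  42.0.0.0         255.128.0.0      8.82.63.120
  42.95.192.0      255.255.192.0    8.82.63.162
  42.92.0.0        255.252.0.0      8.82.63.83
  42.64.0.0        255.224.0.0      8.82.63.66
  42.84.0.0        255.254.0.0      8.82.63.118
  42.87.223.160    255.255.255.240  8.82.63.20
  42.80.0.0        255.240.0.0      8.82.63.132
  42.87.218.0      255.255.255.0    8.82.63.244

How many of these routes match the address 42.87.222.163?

4

Prefixes containing 42.87.222.163:
  0.0.0.0/0 (default, matches everything)
  42.0.0.0/9 (42.0.0.0 - 42.127.255.255)
  42.64.0.0/11 (42.64.0.0 - 42.95.255.255)
  42.80.0.0/12 (42.80.0.0 - 42.95.255.255)
Total matching entries: 4.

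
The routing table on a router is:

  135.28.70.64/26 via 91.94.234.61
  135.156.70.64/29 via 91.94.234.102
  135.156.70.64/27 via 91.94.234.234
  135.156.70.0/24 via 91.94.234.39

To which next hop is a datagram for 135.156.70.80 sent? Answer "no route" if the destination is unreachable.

91.94.234.234

Routes whose prefix contains 135.156.70.80:
  135.156.70.0/24 (135.156.70.0 - 135.156.70.255) -> 91.94.234.39
  135.156.70.64/27 (135.156.70.64 - 135.156.70.95) -> 91.94.234.234
More-specific entries that do NOT match:
  135.156.70.64/29 (135.156.70.64 - 135.156.70.71) does not contain 135.156.70.80
Longest matching prefix is /27 -> next hop 91.94.234.234.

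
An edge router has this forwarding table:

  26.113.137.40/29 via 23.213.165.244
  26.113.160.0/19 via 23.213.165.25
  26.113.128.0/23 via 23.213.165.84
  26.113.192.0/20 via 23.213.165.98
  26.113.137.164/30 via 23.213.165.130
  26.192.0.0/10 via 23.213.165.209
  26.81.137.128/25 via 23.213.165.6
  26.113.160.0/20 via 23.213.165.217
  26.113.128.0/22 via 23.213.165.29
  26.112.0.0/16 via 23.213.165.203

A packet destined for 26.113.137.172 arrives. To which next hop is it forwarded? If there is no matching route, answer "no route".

no route

No entry's prefix contains 26.113.137.172; there is no default route.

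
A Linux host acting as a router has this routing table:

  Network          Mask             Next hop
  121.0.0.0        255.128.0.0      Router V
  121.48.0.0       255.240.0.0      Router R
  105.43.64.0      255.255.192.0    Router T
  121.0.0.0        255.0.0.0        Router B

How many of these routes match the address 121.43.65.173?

Prefixes containing 121.43.65.173:
  121.0.0.0/8 (121.0.0.0 - 121.255.255.255)
  121.0.0.0/9 (121.0.0.0 - 121.127.255.255)
Total matching entries: 2.

2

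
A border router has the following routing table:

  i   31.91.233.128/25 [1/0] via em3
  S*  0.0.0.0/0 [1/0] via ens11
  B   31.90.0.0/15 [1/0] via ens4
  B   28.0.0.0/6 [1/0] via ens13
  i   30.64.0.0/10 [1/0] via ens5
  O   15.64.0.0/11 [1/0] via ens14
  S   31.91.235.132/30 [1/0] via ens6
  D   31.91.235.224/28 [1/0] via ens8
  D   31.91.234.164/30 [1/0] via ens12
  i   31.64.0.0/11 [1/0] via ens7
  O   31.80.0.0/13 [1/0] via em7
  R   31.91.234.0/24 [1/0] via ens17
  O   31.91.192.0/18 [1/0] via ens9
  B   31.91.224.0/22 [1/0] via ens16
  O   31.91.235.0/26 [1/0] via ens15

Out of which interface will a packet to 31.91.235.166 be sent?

Routes whose prefix contains 31.91.235.166:
  0.0.0.0/0 (default, matches everything) -> ens11
  28.0.0.0/6 (28.0.0.0 - 31.255.255.255) -> ens13
  31.64.0.0/11 (31.64.0.0 - 31.95.255.255) -> ens7
  31.90.0.0/15 (31.90.0.0 - 31.91.255.255) -> ens4
  31.91.192.0/18 (31.91.192.0 - 31.91.255.255) -> ens9
More-specific entries that do NOT match:
  31.91.235.132/30 (31.91.235.132 - 31.91.235.135) does not contain 31.91.235.166
  31.91.234.164/30 (31.91.234.164 - 31.91.234.167) does not contain 31.91.235.166
  31.91.235.224/28 (31.91.235.224 - 31.91.235.239) does not contain 31.91.235.166
  31.91.235.0/26 (31.91.235.0 - 31.91.235.63) does not contain 31.91.235.166
  31.91.233.128/25 (31.91.233.128 - 31.91.233.255) does not contain 31.91.235.166
  31.91.234.0/24 (31.91.234.0 - 31.91.234.255) does not contain 31.91.235.166
  31.91.224.0/22 (31.91.224.0 - 31.91.227.255) does not contain 31.91.235.166
Longest matching prefix is /18 -> interface ens9.

ens9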